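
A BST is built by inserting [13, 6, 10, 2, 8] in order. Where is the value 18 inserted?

Starting tree (level order): [13, 6, None, 2, 10, None, None, 8]
Insertion path: 13
Result: insert 18 as right child of 13
Final tree (level order): [13, 6, 18, 2, 10, None, None, None, None, 8]


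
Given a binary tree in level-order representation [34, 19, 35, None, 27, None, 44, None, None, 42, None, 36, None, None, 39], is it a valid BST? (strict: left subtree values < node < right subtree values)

Level-order array: [34, 19, 35, None, 27, None, 44, None, None, 42, None, 36, None, None, 39]
Validate using subtree bounds (lo, hi): at each node, require lo < value < hi,
then recurse left with hi=value and right with lo=value.
Preorder trace (stopping at first violation):
  at node 34 with bounds (-inf, +inf): OK
  at node 19 with bounds (-inf, 34): OK
  at node 27 with bounds (19, 34): OK
  at node 35 with bounds (34, +inf): OK
  at node 44 with bounds (35, +inf): OK
  at node 42 with bounds (35, 44): OK
  at node 36 with bounds (35, 42): OK
  at node 39 with bounds (36, 42): OK
No violation found at any node.
Result: Valid BST


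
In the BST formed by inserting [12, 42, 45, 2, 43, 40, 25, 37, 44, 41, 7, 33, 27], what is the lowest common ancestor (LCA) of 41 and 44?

Tree insertion order: [12, 42, 45, 2, 43, 40, 25, 37, 44, 41, 7, 33, 27]
Tree (level-order array): [12, 2, 42, None, 7, 40, 45, None, None, 25, 41, 43, None, None, 37, None, None, None, 44, 33, None, None, None, 27]
In a BST, the LCA of p=41, q=44 is the first node v on the
root-to-leaf path with p <= v <= q (go left if both < v, right if both > v).
Walk from root:
  at 12: both 41 and 44 > 12, go right
  at 42: 41 <= 42 <= 44, this is the LCA
LCA = 42


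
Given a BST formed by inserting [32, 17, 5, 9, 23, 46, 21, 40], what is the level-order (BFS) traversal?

Tree insertion order: [32, 17, 5, 9, 23, 46, 21, 40]
Tree (level-order array): [32, 17, 46, 5, 23, 40, None, None, 9, 21]
BFS from the root, enqueuing left then right child of each popped node:
  queue [32] -> pop 32, enqueue [17, 46], visited so far: [32]
  queue [17, 46] -> pop 17, enqueue [5, 23], visited so far: [32, 17]
  queue [46, 5, 23] -> pop 46, enqueue [40], visited so far: [32, 17, 46]
  queue [5, 23, 40] -> pop 5, enqueue [9], visited so far: [32, 17, 46, 5]
  queue [23, 40, 9] -> pop 23, enqueue [21], visited so far: [32, 17, 46, 5, 23]
  queue [40, 9, 21] -> pop 40, enqueue [none], visited so far: [32, 17, 46, 5, 23, 40]
  queue [9, 21] -> pop 9, enqueue [none], visited so far: [32, 17, 46, 5, 23, 40, 9]
  queue [21] -> pop 21, enqueue [none], visited so far: [32, 17, 46, 5, 23, 40, 9, 21]
Result: [32, 17, 46, 5, 23, 40, 9, 21]


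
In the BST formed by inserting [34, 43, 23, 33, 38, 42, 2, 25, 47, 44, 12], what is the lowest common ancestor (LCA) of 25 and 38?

Tree insertion order: [34, 43, 23, 33, 38, 42, 2, 25, 47, 44, 12]
Tree (level-order array): [34, 23, 43, 2, 33, 38, 47, None, 12, 25, None, None, 42, 44]
In a BST, the LCA of p=25, q=38 is the first node v on the
root-to-leaf path with p <= v <= q (go left if both < v, right if both > v).
Walk from root:
  at 34: 25 <= 34 <= 38, this is the LCA
LCA = 34


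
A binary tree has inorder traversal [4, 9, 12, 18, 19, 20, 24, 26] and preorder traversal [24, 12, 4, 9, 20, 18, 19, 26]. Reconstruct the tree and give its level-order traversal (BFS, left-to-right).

Inorder:  [4, 9, 12, 18, 19, 20, 24, 26]
Preorder: [24, 12, 4, 9, 20, 18, 19, 26]
Algorithm: preorder visits root first, so consume preorder in order;
for each root, split the current inorder slice at that value into
left-subtree inorder and right-subtree inorder, then recurse.
Recursive splits:
  root=24; inorder splits into left=[4, 9, 12, 18, 19, 20], right=[26]
  root=12; inorder splits into left=[4, 9], right=[18, 19, 20]
  root=4; inorder splits into left=[], right=[9]
  root=9; inorder splits into left=[], right=[]
  root=20; inorder splits into left=[18, 19], right=[]
  root=18; inorder splits into left=[], right=[19]
  root=19; inorder splits into left=[], right=[]
  root=26; inorder splits into left=[], right=[]
Reconstructed level-order: [24, 12, 26, 4, 20, 9, 18, 19]


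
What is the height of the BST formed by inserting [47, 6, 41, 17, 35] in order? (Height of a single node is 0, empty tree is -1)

Insertion order: [47, 6, 41, 17, 35]
Tree (level-order array): [47, 6, None, None, 41, 17, None, None, 35]
Compute height bottom-up (empty subtree = -1):
  height(35) = 1 + max(-1, -1) = 0
  height(17) = 1 + max(-1, 0) = 1
  height(41) = 1 + max(1, -1) = 2
  height(6) = 1 + max(-1, 2) = 3
  height(47) = 1 + max(3, -1) = 4
Height = 4


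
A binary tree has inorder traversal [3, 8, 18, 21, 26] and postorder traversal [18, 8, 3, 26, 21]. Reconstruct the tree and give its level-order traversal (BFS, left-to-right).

Inorder:   [3, 8, 18, 21, 26]
Postorder: [18, 8, 3, 26, 21]
Algorithm: postorder visits root last, so walk postorder right-to-left;
each value is the root of the current inorder slice — split it at that
value, recurse on the right subtree first, then the left.
Recursive splits:
  root=21; inorder splits into left=[3, 8, 18], right=[26]
  root=26; inorder splits into left=[], right=[]
  root=3; inorder splits into left=[], right=[8, 18]
  root=8; inorder splits into left=[], right=[18]
  root=18; inorder splits into left=[], right=[]
Reconstructed level-order: [21, 3, 26, 8, 18]


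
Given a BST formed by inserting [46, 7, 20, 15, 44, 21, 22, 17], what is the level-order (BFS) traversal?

Tree insertion order: [46, 7, 20, 15, 44, 21, 22, 17]
Tree (level-order array): [46, 7, None, None, 20, 15, 44, None, 17, 21, None, None, None, None, 22]
BFS from the root, enqueuing left then right child of each popped node:
  queue [46] -> pop 46, enqueue [7], visited so far: [46]
  queue [7] -> pop 7, enqueue [20], visited so far: [46, 7]
  queue [20] -> pop 20, enqueue [15, 44], visited so far: [46, 7, 20]
  queue [15, 44] -> pop 15, enqueue [17], visited so far: [46, 7, 20, 15]
  queue [44, 17] -> pop 44, enqueue [21], visited so far: [46, 7, 20, 15, 44]
  queue [17, 21] -> pop 17, enqueue [none], visited so far: [46, 7, 20, 15, 44, 17]
  queue [21] -> pop 21, enqueue [22], visited so far: [46, 7, 20, 15, 44, 17, 21]
  queue [22] -> pop 22, enqueue [none], visited so far: [46, 7, 20, 15, 44, 17, 21, 22]
Result: [46, 7, 20, 15, 44, 17, 21, 22]


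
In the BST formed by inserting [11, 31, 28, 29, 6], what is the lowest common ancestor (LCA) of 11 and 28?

Tree insertion order: [11, 31, 28, 29, 6]
Tree (level-order array): [11, 6, 31, None, None, 28, None, None, 29]
In a BST, the LCA of p=11, q=28 is the first node v on the
root-to-leaf path with p <= v <= q (go left if both < v, right if both > v).
Walk from root:
  at 11: 11 <= 11 <= 28, this is the LCA
LCA = 11


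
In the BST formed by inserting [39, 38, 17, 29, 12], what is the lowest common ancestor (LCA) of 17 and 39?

Tree insertion order: [39, 38, 17, 29, 12]
Tree (level-order array): [39, 38, None, 17, None, 12, 29]
In a BST, the LCA of p=17, q=39 is the first node v on the
root-to-leaf path with p <= v <= q (go left if both < v, right if both > v).
Walk from root:
  at 39: 17 <= 39 <= 39, this is the LCA
LCA = 39


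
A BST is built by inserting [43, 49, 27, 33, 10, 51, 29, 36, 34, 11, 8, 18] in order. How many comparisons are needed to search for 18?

Search path for 18: 43 -> 27 -> 10 -> 11 -> 18
Found: True
Comparisons: 5


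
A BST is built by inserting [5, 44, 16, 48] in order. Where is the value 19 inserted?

Starting tree (level order): [5, None, 44, 16, 48]
Insertion path: 5 -> 44 -> 16
Result: insert 19 as right child of 16
Final tree (level order): [5, None, 44, 16, 48, None, 19]


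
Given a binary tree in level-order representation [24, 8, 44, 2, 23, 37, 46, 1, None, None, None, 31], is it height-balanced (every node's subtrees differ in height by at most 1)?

Tree (level-order array): [24, 8, 44, 2, 23, 37, 46, 1, None, None, None, 31]
Definition: a tree is height-balanced if, at every node, |h(left) - h(right)| <= 1 (empty subtree has height -1).
Bottom-up per-node check:
  node 1: h_left=-1, h_right=-1, diff=0 [OK], height=0
  node 2: h_left=0, h_right=-1, diff=1 [OK], height=1
  node 23: h_left=-1, h_right=-1, diff=0 [OK], height=0
  node 8: h_left=1, h_right=0, diff=1 [OK], height=2
  node 31: h_left=-1, h_right=-1, diff=0 [OK], height=0
  node 37: h_left=0, h_right=-1, diff=1 [OK], height=1
  node 46: h_left=-1, h_right=-1, diff=0 [OK], height=0
  node 44: h_left=1, h_right=0, diff=1 [OK], height=2
  node 24: h_left=2, h_right=2, diff=0 [OK], height=3
All nodes satisfy the balance condition.
Result: Balanced


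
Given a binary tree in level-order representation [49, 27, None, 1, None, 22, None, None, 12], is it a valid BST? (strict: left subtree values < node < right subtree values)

Level-order array: [49, 27, None, 1, None, 22, None, None, 12]
Validate using subtree bounds (lo, hi): at each node, require lo < value < hi,
then recurse left with hi=value and right with lo=value.
Preorder trace (stopping at first violation):
  at node 49 with bounds (-inf, +inf): OK
  at node 27 with bounds (-inf, 49): OK
  at node 1 with bounds (-inf, 27): OK
  at node 22 with bounds (-inf, 1): VIOLATION
Node 22 violates its bound: not (-inf < 22 < 1).
Result: Not a valid BST


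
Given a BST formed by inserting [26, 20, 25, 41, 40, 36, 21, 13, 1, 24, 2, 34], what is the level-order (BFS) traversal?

Tree insertion order: [26, 20, 25, 41, 40, 36, 21, 13, 1, 24, 2, 34]
Tree (level-order array): [26, 20, 41, 13, 25, 40, None, 1, None, 21, None, 36, None, None, 2, None, 24, 34]
BFS from the root, enqueuing left then right child of each popped node:
  queue [26] -> pop 26, enqueue [20, 41], visited so far: [26]
  queue [20, 41] -> pop 20, enqueue [13, 25], visited so far: [26, 20]
  queue [41, 13, 25] -> pop 41, enqueue [40], visited so far: [26, 20, 41]
  queue [13, 25, 40] -> pop 13, enqueue [1], visited so far: [26, 20, 41, 13]
  queue [25, 40, 1] -> pop 25, enqueue [21], visited so far: [26, 20, 41, 13, 25]
  queue [40, 1, 21] -> pop 40, enqueue [36], visited so far: [26, 20, 41, 13, 25, 40]
  queue [1, 21, 36] -> pop 1, enqueue [2], visited so far: [26, 20, 41, 13, 25, 40, 1]
  queue [21, 36, 2] -> pop 21, enqueue [24], visited so far: [26, 20, 41, 13, 25, 40, 1, 21]
  queue [36, 2, 24] -> pop 36, enqueue [34], visited so far: [26, 20, 41, 13, 25, 40, 1, 21, 36]
  queue [2, 24, 34] -> pop 2, enqueue [none], visited so far: [26, 20, 41, 13, 25, 40, 1, 21, 36, 2]
  queue [24, 34] -> pop 24, enqueue [none], visited so far: [26, 20, 41, 13, 25, 40, 1, 21, 36, 2, 24]
  queue [34] -> pop 34, enqueue [none], visited so far: [26, 20, 41, 13, 25, 40, 1, 21, 36, 2, 24, 34]
Result: [26, 20, 41, 13, 25, 40, 1, 21, 36, 2, 24, 34]


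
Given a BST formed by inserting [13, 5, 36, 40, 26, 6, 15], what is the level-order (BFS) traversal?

Tree insertion order: [13, 5, 36, 40, 26, 6, 15]
Tree (level-order array): [13, 5, 36, None, 6, 26, 40, None, None, 15]
BFS from the root, enqueuing left then right child of each popped node:
  queue [13] -> pop 13, enqueue [5, 36], visited so far: [13]
  queue [5, 36] -> pop 5, enqueue [6], visited so far: [13, 5]
  queue [36, 6] -> pop 36, enqueue [26, 40], visited so far: [13, 5, 36]
  queue [6, 26, 40] -> pop 6, enqueue [none], visited so far: [13, 5, 36, 6]
  queue [26, 40] -> pop 26, enqueue [15], visited so far: [13, 5, 36, 6, 26]
  queue [40, 15] -> pop 40, enqueue [none], visited so far: [13, 5, 36, 6, 26, 40]
  queue [15] -> pop 15, enqueue [none], visited so far: [13, 5, 36, 6, 26, 40, 15]
Result: [13, 5, 36, 6, 26, 40, 15]


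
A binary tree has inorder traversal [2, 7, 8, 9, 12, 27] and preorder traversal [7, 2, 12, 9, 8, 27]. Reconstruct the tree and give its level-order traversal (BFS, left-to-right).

Inorder:  [2, 7, 8, 9, 12, 27]
Preorder: [7, 2, 12, 9, 8, 27]
Algorithm: preorder visits root first, so consume preorder in order;
for each root, split the current inorder slice at that value into
left-subtree inorder and right-subtree inorder, then recurse.
Recursive splits:
  root=7; inorder splits into left=[2], right=[8, 9, 12, 27]
  root=2; inorder splits into left=[], right=[]
  root=12; inorder splits into left=[8, 9], right=[27]
  root=9; inorder splits into left=[8], right=[]
  root=8; inorder splits into left=[], right=[]
  root=27; inorder splits into left=[], right=[]
Reconstructed level-order: [7, 2, 12, 9, 27, 8]


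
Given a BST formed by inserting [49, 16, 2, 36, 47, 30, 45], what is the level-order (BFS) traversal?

Tree insertion order: [49, 16, 2, 36, 47, 30, 45]
Tree (level-order array): [49, 16, None, 2, 36, None, None, 30, 47, None, None, 45]
BFS from the root, enqueuing left then right child of each popped node:
  queue [49] -> pop 49, enqueue [16], visited so far: [49]
  queue [16] -> pop 16, enqueue [2, 36], visited so far: [49, 16]
  queue [2, 36] -> pop 2, enqueue [none], visited so far: [49, 16, 2]
  queue [36] -> pop 36, enqueue [30, 47], visited so far: [49, 16, 2, 36]
  queue [30, 47] -> pop 30, enqueue [none], visited so far: [49, 16, 2, 36, 30]
  queue [47] -> pop 47, enqueue [45], visited so far: [49, 16, 2, 36, 30, 47]
  queue [45] -> pop 45, enqueue [none], visited so far: [49, 16, 2, 36, 30, 47, 45]
Result: [49, 16, 2, 36, 30, 47, 45]


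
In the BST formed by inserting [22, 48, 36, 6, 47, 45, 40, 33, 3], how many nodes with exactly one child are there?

Tree built from: [22, 48, 36, 6, 47, 45, 40, 33, 3]
Tree (level-order array): [22, 6, 48, 3, None, 36, None, None, None, 33, 47, None, None, 45, None, 40]
Rule: These are nodes with exactly 1 non-null child.
Per-node child counts:
  node 22: 2 child(ren)
  node 6: 1 child(ren)
  node 3: 0 child(ren)
  node 48: 1 child(ren)
  node 36: 2 child(ren)
  node 33: 0 child(ren)
  node 47: 1 child(ren)
  node 45: 1 child(ren)
  node 40: 0 child(ren)
Matching nodes: [6, 48, 47, 45]
Count of nodes with exactly one child: 4


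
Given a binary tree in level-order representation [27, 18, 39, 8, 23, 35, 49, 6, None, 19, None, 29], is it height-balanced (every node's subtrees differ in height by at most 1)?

Tree (level-order array): [27, 18, 39, 8, 23, 35, 49, 6, None, 19, None, 29]
Definition: a tree is height-balanced if, at every node, |h(left) - h(right)| <= 1 (empty subtree has height -1).
Bottom-up per-node check:
  node 6: h_left=-1, h_right=-1, diff=0 [OK], height=0
  node 8: h_left=0, h_right=-1, diff=1 [OK], height=1
  node 19: h_left=-1, h_right=-1, diff=0 [OK], height=0
  node 23: h_left=0, h_right=-1, diff=1 [OK], height=1
  node 18: h_left=1, h_right=1, diff=0 [OK], height=2
  node 29: h_left=-1, h_right=-1, diff=0 [OK], height=0
  node 35: h_left=0, h_right=-1, diff=1 [OK], height=1
  node 49: h_left=-1, h_right=-1, diff=0 [OK], height=0
  node 39: h_left=1, h_right=0, diff=1 [OK], height=2
  node 27: h_left=2, h_right=2, diff=0 [OK], height=3
All nodes satisfy the balance condition.
Result: Balanced


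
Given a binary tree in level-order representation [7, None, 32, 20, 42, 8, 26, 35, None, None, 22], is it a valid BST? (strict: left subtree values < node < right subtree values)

Level-order array: [7, None, 32, 20, 42, 8, 26, 35, None, None, 22]
Validate using subtree bounds (lo, hi): at each node, require lo < value < hi,
then recurse left with hi=value and right with lo=value.
Preorder trace (stopping at first violation):
  at node 7 with bounds (-inf, +inf): OK
  at node 32 with bounds (7, +inf): OK
  at node 20 with bounds (7, 32): OK
  at node 8 with bounds (7, 20): OK
  at node 22 with bounds (8, 20): VIOLATION
Node 22 violates its bound: not (8 < 22 < 20).
Result: Not a valid BST


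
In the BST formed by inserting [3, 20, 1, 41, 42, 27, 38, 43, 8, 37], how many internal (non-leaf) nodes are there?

Tree built from: [3, 20, 1, 41, 42, 27, 38, 43, 8, 37]
Tree (level-order array): [3, 1, 20, None, None, 8, 41, None, None, 27, 42, None, 38, None, 43, 37]
Rule: An internal node has at least one child.
Per-node child counts:
  node 3: 2 child(ren)
  node 1: 0 child(ren)
  node 20: 2 child(ren)
  node 8: 0 child(ren)
  node 41: 2 child(ren)
  node 27: 1 child(ren)
  node 38: 1 child(ren)
  node 37: 0 child(ren)
  node 42: 1 child(ren)
  node 43: 0 child(ren)
Matching nodes: [3, 20, 41, 27, 38, 42]
Count of internal (non-leaf) nodes: 6


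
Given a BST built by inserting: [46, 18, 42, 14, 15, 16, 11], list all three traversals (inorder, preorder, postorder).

Tree insertion order: [46, 18, 42, 14, 15, 16, 11]
Tree (level-order array): [46, 18, None, 14, 42, 11, 15, None, None, None, None, None, 16]
Inorder (L, root, R): [11, 14, 15, 16, 18, 42, 46]
Preorder (root, L, R): [46, 18, 14, 11, 15, 16, 42]
Postorder (L, R, root): [11, 16, 15, 14, 42, 18, 46]


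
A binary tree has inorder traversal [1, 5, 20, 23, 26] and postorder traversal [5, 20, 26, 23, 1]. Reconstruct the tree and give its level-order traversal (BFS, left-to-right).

Inorder:   [1, 5, 20, 23, 26]
Postorder: [5, 20, 26, 23, 1]
Algorithm: postorder visits root last, so walk postorder right-to-left;
each value is the root of the current inorder slice — split it at that
value, recurse on the right subtree first, then the left.
Recursive splits:
  root=1; inorder splits into left=[], right=[5, 20, 23, 26]
  root=23; inorder splits into left=[5, 20], right=[26]
  root=26; inorder splits into left=[], right=[]
  root=20; inorder splits into left=[5], right=[]
  root=5; inorder splits into left=[], right=[]
Reconstructed level-order: [1, 23, 20, 26, 5]


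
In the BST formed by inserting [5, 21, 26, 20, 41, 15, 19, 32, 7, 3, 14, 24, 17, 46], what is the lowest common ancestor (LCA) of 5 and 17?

Tree insertion order: [5, 21, 26, 20, 41, 15, 19, 32, 7, 3, 14, 24, 17, 46]
Tree (level-order array): [5, 3, 21, None, None, 20, 26, 15, None, 24, 41, 7, 19, None, None, 32, 46, None, 14, 17]
In a BST, the LCA of p=5, q=17 is the first node v on the
root-to-leaf path with p <= v <= q (go left if both < v, right if both > v).
Walk from root:
  at 5: 5 <= 5 <= 17, this is the LCA
LCA = 5


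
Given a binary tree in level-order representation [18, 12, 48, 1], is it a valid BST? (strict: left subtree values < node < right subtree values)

Level-order array: [18, 12, 48, 1]
Validate using subtree bounds (lo, hi): at each node, require lo < value < hi,
then recurse left with hi=value and right with lo=value.
Preorder trace (stopping at first violation):
  at node 18 with bounds (-inf, +inf): OK
  at node 12 with bounds (-inf, 18): OK
  at node 1 with bounds (-inf, 12): OK
  at node 48 with bounds (18, +inf): OK
No violation found at any node.
Result: Valid BST


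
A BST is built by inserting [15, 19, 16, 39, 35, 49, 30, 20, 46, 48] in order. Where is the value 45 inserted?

Starting tree (level order): [15, None, 19, 16, 39, None, None, 35, 49, 30, None, 46, None, 20, None, None, 48]
Insertion path: 15 -> 19 -> 39 -> 49 -> 46
Result: insert 45 as left child of 46
Final tree (level order): [15, None, 19, 16, 39, None, None, 35, 49, 30, None, 46, None, 20, None, 45, 48]


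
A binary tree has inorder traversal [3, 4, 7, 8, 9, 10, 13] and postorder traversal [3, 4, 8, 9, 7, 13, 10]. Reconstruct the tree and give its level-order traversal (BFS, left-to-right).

Inorder:   [3, 4, 7, 8, 9, 10, 13]
Postorder: [3, 4, 8, 9, 7, 13, 10]
Algorithm: postorder visits root last, so walk postorder right-to-left;
each value is the root of the current inorder slice — split it at that
value, recurse on the right subtree first, then the left.
Recursive splits:
  root=10; inorder splits into left=[3, 4, 7, 8, 9], right=[13]
  root=13; inorder splits into left=[], right=[]
  root=7; inorder splits into left=[3, 4], right=[8, 9]
  root=9; inorder splits into left=[8], right=[]
  root=8; inorder splits into left=[], right=[]
  root=4; inorder splits into left=[3], right=[]
  root=3; inorder splits into left=[], right=[]
Reconstructed level-order: [10, 7, 13, 4, 9, 3, 8]


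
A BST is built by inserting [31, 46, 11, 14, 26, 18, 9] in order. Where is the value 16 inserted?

Starting tree (level order): [31, 11, 46, 9, 14, None, None, None, None, None, 26, 18]
Insertion path: 31 -> 11 -> 14 -> 26 -> 18
Result: insert 16 as left child of 18
Final tree (level order): [31, 11, 46, 9, 14, None, None, None, None, None, 26, 18, None, 16]


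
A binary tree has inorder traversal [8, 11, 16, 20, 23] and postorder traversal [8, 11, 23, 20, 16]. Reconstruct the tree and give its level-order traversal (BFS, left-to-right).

Inorder:   [8, 11, 16, 20, 23]
Postorder: [8, 11, 23, 20, 16]
Algorithm: postorder visits root last, so walk postorder right-to-left;
each value is the root of the current inorder slice — split it at that
value, recurse on the right subtree first, then the left.
Recursive splits:
  root=16; inorder splits into left=[8, 11], right=[20, 23]
  root=20; inorder splits into left=[], right=[23]
  root=23; inorder splits into left=[], right=[]
  root=11; inorder splits into left=[8], right=[]
  root=8; inorder splits into left=[], right=[]
Reconstructed level-order: [16, 11, 20, 8, 23]


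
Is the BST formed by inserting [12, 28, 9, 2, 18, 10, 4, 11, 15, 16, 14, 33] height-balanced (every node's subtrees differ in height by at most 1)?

Tree (level-order array): [12, 9, 28, 2, 10, 18, 33, None, 4, None, 11, 15, None, None, None, None, None, None, None, 14, 16]
Definition: a tree is height-balanced if, at every node, |h(left) - h(right)| <= 1 (empty subtree has height -1).
Bottom-up per-node check:
  node 4: h_left=-1, h_right=-1, diff=0 [OK], height=0
  node 2: h_left=-1, h_right=0, diff=1 [OK], height=1
  node 11: h_left=-1, h_right=-1, diff=0 [OK], height=0
  node 10: h_left=-1, h_right=0, diff=1 [OK], height=1
  node 9: h_left=1, h_right=1, diff=0 [OK], height=2
  node 14: h_left=-1, h_right=-1, diff=0 [OK], height=0
  node 16: h_left=-1, h_right=-1, diff=0 [OK], height=0
  node 15: h_left=0, h_right=0, diff=0 [OK], height=1
  node 18: h_left=1, h_right=-1, diff=2 [FAIL (|1--1|=2 > 1)], height=2
  node 33: h_left=-1, h_right=-1, diff=0 [OK], height=0
  node 28: h_left=2, h_right=0, diff=2 [FAIL (|2-0|=2 > 1)], height=3
  node 12: h_left=2, h_right=3, diff=1 [OK], height=4
Node 18 violates the condition: |1 - -1| = 2 > 1.
Result: Not balanced


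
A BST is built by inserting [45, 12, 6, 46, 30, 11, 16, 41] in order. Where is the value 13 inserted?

Starting tree (level order): [45, 12, 46, 6, 30, None, None, None, 11, 16, 41]
Insertion path: 45 -> 12 -> 30 -> 16
Result: insert 13 as left child of 16
Final tree (level order): [45, 12, 46, 6, 30, None, None, None, 11, 16, 41, None, None, 13]


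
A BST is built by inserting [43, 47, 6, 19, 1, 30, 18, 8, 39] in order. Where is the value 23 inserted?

Starting tree (level order): [43, 6, 47, 1, 19, None, None, None, None, 18, 30, 8, None, None, 39]
Insertion path: 43 -> 6 -> 19 -> 30
Result: insert 23 as left child of 30
Final tree (level order): [43, 6, 47, 1, 19, None, None, None, None, 18, 30, 8, None, 23, 39]


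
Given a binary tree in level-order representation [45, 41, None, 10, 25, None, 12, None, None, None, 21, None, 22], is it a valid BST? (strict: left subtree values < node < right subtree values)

Level-order array: [45, 41, None, 10, 25, None, 12, None, None, None, 21, None, 22]
Validate using subtree bounds (lo, hi): at each node, require lo < value < hi,
then recurse left with hi=value and right with lo=value.
Preorder trace (stopping at first violation):
  at node 45 with bounds (-inf, +inf): OK
  at node 41 with bounds (-inf, 45): OK
  at node 10 with bounds (-inf, 41): OK
  at node 12 with bounds (10, 41): OK
  at node 21 with bounds (12, 41): OK
  at node 22 with bounds (21, 41): OK
  at node 25 with bounds (41, 45): VIOLATION
Node 25 violates its bound: not (41 < 25 < 45).
Result: Not a valid BST


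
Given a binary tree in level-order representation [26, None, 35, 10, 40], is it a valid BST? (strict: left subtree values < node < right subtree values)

Level-order array: [26, None, 35, 10, 40]
Validate using subtree bounds (lo, hi): at each node, require lo < value < hi,
then recurse left with hi=value and right with lo=value.
Preorder trace (stopping at first violation):
  at node 26 with bounds (-inf, +inf): OK
  at node 35 with bounds (26, +inf): OK
  at node 10 with bounds (26, 35): VIOLATION
Node 10 violates its bound: not (26 < 10 < 35).
Result: Not a valid BST


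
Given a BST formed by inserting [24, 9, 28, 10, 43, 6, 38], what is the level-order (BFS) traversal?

Tree insertion order: [24, 9, 28, 10, 43, 6, 38]
Tree (level-order array): [24, 9, 28, 6, 10, None, 43, None, None, None, None, 38]
BFS from the root, enqueuing left then right child of each popped node:
  queue [24] -> pop 24, enqueue [9, 28], visited so far: [24]
  queue [9, 28] -> pop 9, enqueue [6, 10], visited so far: [24, 9]
  queue [28, 6, 10] -> pop 28, enqueue [43], visited so far: [24, 9, 28]
  queue [6, 10, 43] -> pop 6, enqueue [none], visited so far: [24, 9, 28, 6]
  queue [10, 43] -> pop 10, enqueue [none], visited so far: [24, 9, 28, 6, 10]
  queue [43] -> pop 43, enqueue [38], visited so far: [24, 9, 28, 6, 10, 43]
  queue [38] -> pop 38, enqueue [none], visited so far: [24, 9, 28, 6, 10, 43, 38]
Result: [24, 9, 28, 6, 10, 43, 38]


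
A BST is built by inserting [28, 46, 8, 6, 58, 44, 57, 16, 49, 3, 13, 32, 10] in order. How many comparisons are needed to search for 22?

Search path for 22: 28 -> 8 -> 16
Found: False
Comparisons: 3


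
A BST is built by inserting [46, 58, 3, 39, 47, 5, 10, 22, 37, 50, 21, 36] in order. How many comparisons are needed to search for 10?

Search path for 10: 46 -> 3 -> 39 -> 5 -> 10
Found: True
Comparisons: 5


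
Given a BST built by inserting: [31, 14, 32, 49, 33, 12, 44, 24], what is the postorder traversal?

Tree insertion order: [31, 14, 32, 49, 33, 12, 44, 24]
Tree (level-order array): [31, 14, 32, 12, 24, None, 49, None, None, None, None, 33, None, None, 44]
Postorder traversal: [12, 24, 14, 44, 33, 49, 32, 31]


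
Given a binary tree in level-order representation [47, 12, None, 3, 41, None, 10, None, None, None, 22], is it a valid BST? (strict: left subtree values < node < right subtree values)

Level-order array: [47, 12, None, 3, 41, None, 10, None, None, None, 22]
Validate using subtree bounds (lo, hi): at each node, require lo < value < hi,
then recurse left with hi=value and right with lo=value.
Preorder trace (stopping at first violation):
  at node 47 with bounds (-inf, +inf): OK
  at node 12 with bounds (-inf, 47): OK
  at node 3 with bounds (-inf, 12): OK
  at node 10 with bounds (3, 12): OK
  at node 22 with bounds (10, 12): VIOLATION
Node 22 violates its bound: not (10 < 22 < 12).
Result: Not a valid BST


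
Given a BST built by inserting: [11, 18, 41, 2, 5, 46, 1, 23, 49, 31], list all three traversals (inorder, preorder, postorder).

Tree insertion order: [11, 18, 41, 2, 5, 46, 1, 23, 49, 31]
Tree (level-order array): [11, 2, 18, 1, 5, None, 41, None, None, None, None, 23, 46, None, 31, None, 49]
Inorder (L, root, R): [1, 2, 5, 11, 18, 23, 31, 41, 46, 49]
Preorder (root, L, R): [11, 2, 1, 5, 18, 41, 23, 31, 46, 49]
Postorder (L, R, root): [1, 5, 2, 31, 23, 49, 46, 41, 18, 11]


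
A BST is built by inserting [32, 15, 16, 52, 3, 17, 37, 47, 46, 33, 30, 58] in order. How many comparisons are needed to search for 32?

Search path for 32: 32
Found: True
Comparisons: 1


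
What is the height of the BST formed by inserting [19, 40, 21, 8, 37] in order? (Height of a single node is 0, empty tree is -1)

Insertion order: [19, 40, 21, 8, 37]
Tree (level-order array): [19, 8, 40, None, None, 21, None, None, 37]
Compute height bottom-up (empty subtree = -1):
  height(8) = 1 + max(-1, -1) = 0
  height(37) = 1 + max(-1, -1) = 0
  height(21) = 1 + max(-1, 0) = 1
  height(40) = 1 + max(1, -1) = 2
  height(19) = 1 + max(0, 2) = 3
Height = 3


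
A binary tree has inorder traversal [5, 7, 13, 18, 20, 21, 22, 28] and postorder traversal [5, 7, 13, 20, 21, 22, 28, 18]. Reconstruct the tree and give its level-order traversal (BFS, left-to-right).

Inorder:   [5, 7, 13, 18, 20, 21, 22, 28]
Postorder: [5, 7, 13, 20, 21, 22, 28, 18]
Algorithm: postorder visits root last, so walk postorder right-to-left;
each value is the root of the current inorder slice — split it at that
value, recurse on the right subtree first, then the left.
Recursive splits:
  root=18; inorder splits into left=[5, 7, 13], right=[20, 21, 22, 28]
  root=28; inorder splits into left=[20, 21, 22], right=[]
  root=22; inorder splits into left=[20, 21], right=[]
  root=21; inorder splits into left=[20], right=[]
  root=20; inorder splits into left=[], right=[]
  root=13; inorder splits into left=[5, 7], right=[]
  root=7; inorder splits into left=[5], right=[]
  root=5; inorder splits into left=[], right=[]
Reconstructed level-order: [18, 13, 28, 7, 22, 5, 21, 20]


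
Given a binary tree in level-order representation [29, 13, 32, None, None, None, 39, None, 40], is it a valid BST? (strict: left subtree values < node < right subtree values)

Level-order array: [29, 13, 32, None, None, None, 39, None, 40]
Validate using subtree bounds (lo, hi): at each node, require lo < value < hi,
then recurse left with hi=value and right with lo=value.
Preorder trace (stopping at first violation):
  at node 29 with bounds (-inf, +inf): OK
  at node 13 with bounds (-inf, 29): OK
  at node 32 with bounds (29, +inf): OK
  at node 39 with bounds (32, +inf): OK
  at node 40 with bounds (39, +inf): OK
No violation found at any node.
Result: Valid BST


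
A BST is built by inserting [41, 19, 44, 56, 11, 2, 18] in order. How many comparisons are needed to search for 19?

Search path for 19: 41 -> 19
Found: True
Comparisons: 2


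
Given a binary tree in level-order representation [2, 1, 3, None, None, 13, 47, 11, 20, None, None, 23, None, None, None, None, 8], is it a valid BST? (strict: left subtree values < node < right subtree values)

Level-order array: [2, 1, 3, None, None, 13, 47, 11, 20, None, None, 23, None, None, None, None, 8]
Validate using subtree bounds (lo, hi): at each node, require lo < value < hi,
then recurse left with hi=value and right with lo=value.
Preorder trace (stopping at first violation):
  at node 2 with bounds (-inf, +inf): OK
  at node 1 with bounds (-inf, 2): OK
  at node 3 with bounds (2, +inf): OK
  at node 13 with bounds (2, 3): VIOLATION
Node 13 violates its bound: not (2 < 13 < 3).
Result: Not a valid BST


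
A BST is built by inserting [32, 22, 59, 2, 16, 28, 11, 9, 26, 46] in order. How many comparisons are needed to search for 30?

Search path for 30: 32 -> 22 -> 28
Found: False
Comparisons: 3


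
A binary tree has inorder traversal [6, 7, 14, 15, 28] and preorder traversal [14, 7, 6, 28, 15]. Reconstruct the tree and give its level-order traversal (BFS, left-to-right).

Inorder:  [6, 7, 14, 15, 28]
Preorder: [14, 7, 6, 28, 15]
Algorithm: preorder visits root first, so consume preorder in order;
for each root, split the current inorder slice at that value into
left-subtree inorder and right-subtree inorder, then recurse.
Recursive splits:
  root=14; inorder splits into left=[6, 7], right=[15, 28]
  root=7; inorder splits into left=[6], right=[]
  root=6; inorder splits into left=[], right=[]
  root=28; inorder splits into left=[15], right=[]
  root=15; inorder splits into left=[], right=[]
Reconstructed level-order: [14, 7, 28, 6, 15]


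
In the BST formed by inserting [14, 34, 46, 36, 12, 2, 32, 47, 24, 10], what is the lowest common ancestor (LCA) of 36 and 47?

Tree insertion order: [14, 34, 46, 36, 12, 2, 32, 47, 24, 10]
Tree (level-order array): [14, 12, 34, 2, None, 32, 46, None, 10, 24, None, 36, 47]
In a BST, the LCA of p=36, q=47 is the first node v on the
root-to-leaf path with p <= v <= q (go left if both < v, right if both > v).
Walk from root:
  at 14: both 36 and 47 > 14, go right
  at 34: both 36 and 47 > 34, go right
  at 46: 36 <= 46 <= 47, this is the LCA
LCA = 46


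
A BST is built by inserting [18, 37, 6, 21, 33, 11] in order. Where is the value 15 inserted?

Starting tree (level order): [18, 6, 37, None, 11, 21, None, None, None, None, 33]
Insertion path: 18 -> 6 -> 11
Result: insert 15 as right child of 11
Final tree (level order): [18, 6, 37, None, 11, 21, None, None, 15, None, 33]


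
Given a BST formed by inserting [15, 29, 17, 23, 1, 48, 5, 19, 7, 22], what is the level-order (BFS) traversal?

Tree insertion order: [15, 29, 17, 23, 1, 48, 5, 19, 7, 22]
Tree (level-order array): [15, 1, 29, None, 5, 17, 48, None, 7, None, 23, None, None, None, None, 19, None, None, 22]
BFS from the root, enqueuing left then right child of each popped node:
  queue [15] -> pop 15, enqueue [1, 29], visited so far: [15]
  queue [1, 29] -> pop 1, enqueue [5], visited so far: [15, 1]
  queue [29, 5] -> pop 29, enqueue [17, 48], visited so far: [15, 1, 29]
  queue [5, 17, 48] -> pop 5, enqueue [7], visited so far: [15, 1, 29, 5]
  queue [17, 48, 7] -> pop 17, enqueue [23], visited so far: [15, 1, 29, 5, 17]
  queue [48, 7, 23] -> pop 48, enqueue [none], visited so far: [15, 1, 29, 5, 17, 48]
  queue [7, 23] -> pop 7, enqueue [none], visited so far: [15, 1, 29, 5, 17, 48, 7]
  queue [23] -> pop 23, enqueue [19], visited so far: [15, 1, 29, 5, 17, 48, 7, 23]
  queue [19] -> pop 19, enqueue [22], visited so far: [15, 1, 29, 5, 17, 48, 7, 23, 19]
  queue [22] -> pop 22, enqueue [none], visited so far: [15, 1, 29, 5, 17, 48, 7, 23, 19, 22]
Result: [15, 1, 29, 5, 17, 48, 7, 23, 19, 22]


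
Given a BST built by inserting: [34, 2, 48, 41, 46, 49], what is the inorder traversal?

Tree insertion order: [34, 2, 48, 41, 46, 49]
Tree (level-order array): [34, 2, 48, None, None, 41, 49, None, 46]
Inorder traversal: [2, 34, 41, 46, 48, 49]


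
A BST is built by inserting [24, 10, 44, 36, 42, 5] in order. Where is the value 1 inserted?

Starting tree (level order): [24, 10, 44, 5, None, 36, None, None, None, None, 42]
Insertion path: 24 -> 10 -> 5
Result: insert 1 as left child of 5
Final tree (level order): [24, 10, 44, 5, None, 36, None, 1, None, None, 42]


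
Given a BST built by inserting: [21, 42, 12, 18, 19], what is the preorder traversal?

Tree insertion order: [21, 42, 12, 18, 19]
Tree (level-order array): [21, 12, 42, None, 18, None, None, None, 19]
Preorder traversal: [21, 12, 18, 19, 42]


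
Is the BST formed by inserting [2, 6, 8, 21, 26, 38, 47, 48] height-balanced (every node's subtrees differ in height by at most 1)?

Tree (level-order array): [2, None, 6, None, 8, None, 21, None, 26, None, 38, None, 47, None, 48]
Definition: a tree is height-balanced if, at every node, |h(left) - h(right)| <= 1 (empty subtree has height -1).
Bottom-up per-node check:
  node 48: h_left=-1, h_right=-1, diff=0 [OK], height=0
  node 47: h_left=-1, h_right=0, diff=1 [OK], height=1
  node 38: h_left=-1, h_right=1, diff=2 [FAIL (|-1-1|=2 > 1)], height=2
  node 26: h_left=-1, h_right=2, diff=3 [FAIL (|-1-2|=3 > 1)], height=3
  node 21: h_left=-1, h_right=3, diff=4 [FAIL (|-1-3|=4 > 1)], height=4
  node 8: h_left=-1, h_right=4, diff=5 [FAIL (|-1-4|=5 > 1)], height=5
  node 6: h_left=-1, h_right=5, diff=6 [FAIL (|-1-5|=6 > 1)], height=6
  node 2: h_left=-1, h_right=6, diff=7 [FAIL (|-1-6|=7 > 1)], height=7
Node 38 violates the condition: |-1 - 1| = 2 > 1.
Result: Not balanced


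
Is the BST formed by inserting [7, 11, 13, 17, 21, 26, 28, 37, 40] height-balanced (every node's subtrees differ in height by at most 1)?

Tree (level-order array): [7, None, 11, None, 13, None, 17, None, 21, None, 26, None, 28, None, 37, None, 40]
Definition: a tree is height-balanced if, at every node, |h(left) - h(right)| <= 1 (empty subtree has height -1).
Bottom-up per-node check:
  node 40: h_left=-1, h_right=-1, diff=0 [OK], height=0
  node 37: h_left=-1, h_right=0, diff=1 [OK], height=1
  node 28: h_left=-1, h_right=1, diff=2 [FAIL (|-1-1|=2 > 1)], height=2
  node 26: h_left=-1, h_right=2, diff=3 [FAIL (|-1-2|=3 > 1)], height=3
  node 21: h_left=-1, h_right=3, diff=4 [FAIL (|-1-3|=4 > 1)], height=4
  node 17: h_left=-1, h_right=4, diff=5 [FAIL (|-1-4|=5 > 1)], height=5
  node 13: h_left=-1, h_right=5, diff=6 [FAIL (|-1-5|=6 > 1)], height=6
  node 11: h_left=-1, h_right=6, diff=7 [FAIL (|-1-6|=7 > 1)], height=7
  node 7: h_left=-1, h_right=7, diff=8 [FAIL (|-1-7|=8 > 1)], height=8
Node 28 violates the condition: |-1 - 1| = 2 > 1.
Result: Not balanced


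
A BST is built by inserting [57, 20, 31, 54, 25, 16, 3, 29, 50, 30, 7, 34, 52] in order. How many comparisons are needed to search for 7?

Search path for 7: 57 -> 20 -> 16 -> 3 -> 7
Found: True
Comparisons: 5


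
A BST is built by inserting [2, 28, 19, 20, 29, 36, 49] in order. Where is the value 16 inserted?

Starting tree (level order): [2, None, 28, 19, 29, None, 20, None, 36, None, None, None, 49]
Insertion path: 2 -> 28 -> 19
Result: insert 16 as left child of 19
Final tree (level order): [2, None, 28, 19, 29, 16, 20, None, 36, None, None, None, None, None, 49]


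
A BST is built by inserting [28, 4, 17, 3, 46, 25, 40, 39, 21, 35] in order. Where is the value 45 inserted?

Starting tree (level order): [28, 4, 46, 3, 17, 40, None, None, None, None, 25, 39, None, 21, None, 35]
Insertion path: 28 -> 46 -> 40
Result: insert 45 as right child of 40
Final tree (level order): [28, 4, 46, 3, 17, 40, None, None, None, None, 25, 39, 45, 21, None, 35]


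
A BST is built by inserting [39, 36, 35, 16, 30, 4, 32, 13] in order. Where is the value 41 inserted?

Starting tree (level order): [39, 36, None, 35, None, 16, None, 4, 30, None, 13, None, 32]
Insertion path: 39
Result: insert 41 as right child of 39
Final tree (level order): [39, 36, 41, 35, None, None, None, 16, None, 4, 30, None, 13, None, 32]


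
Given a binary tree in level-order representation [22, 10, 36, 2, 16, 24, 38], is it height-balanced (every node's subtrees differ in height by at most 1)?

Tree (level-order array): [22, 10, 36, 2, 16, 24, 38]
Definition: a tree is height-balanced if, at every node, |h(left) - h(right)| <= 1 (empty subtree has height -1).
Bottom-up per-node check:
  node 2: h_left=-1, h_right=-1, diff=0 [OK], height=0
  node 16: h_left=-1, h_right=-1, diff=0 [OK], height=0
  node 10: h_left=0, h_right=0, diff=0 [OK], height=1
  node 24: h_left=-1, h_right=-1, diff=0 [OK], height=0
  node 38: h_left=-1, h_right=-1, diff=0 [OK], height=0
  node 36: h_left=0, h_right=0, diff=0 [OK], height=1
  node 22: h_left=1, h_right=1, diff=0 [OK], height=2
All nodes satisfy the balance condition.
Result: Balanced


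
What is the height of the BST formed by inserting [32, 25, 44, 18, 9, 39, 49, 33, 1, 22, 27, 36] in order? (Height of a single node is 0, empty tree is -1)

Insertion order: [32, 25, 44, 18, 9, 39, 49, 33, 1, 22, 27, 36]
Tree (level-order array): [32, 25, 44, 18, 27, 39, 49, 9, 22, None, None, 33, None, None, None, 1, None, None, None, None, 36]
Compute height bottom-up (empty subtree = -1):
  height(1) = 1 + max(-1, -1) = 0
  height(9) = 1 + max(0, -1) = 1
  height(22) = 1 + max(-1, -1) = 0
  height(18) = 1 + max(1, 0) = 2
  height(27) = 1 + max(-1, -1) = 0
  height(25) = 1 + max(2, 0) = 3
  height(36) = 1 + max(-1, -1) = 0
  height(33) = 1 + max(-1, 0) = 1
  height(39) = 1 + max(1, -1) = 2
  height(49) = 1 + max(-1, -1) = 0
  height(44) = 1 + max(2, 0) = 3
  height(32) = 1 + max(3, 3) = 4
Height = 4


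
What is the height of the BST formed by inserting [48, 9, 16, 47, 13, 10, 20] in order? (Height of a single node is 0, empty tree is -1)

Insertion order: [48, 9, 16, 47, 13, 10, 20]
Tree (level-order array): [48, 9, None, None, 16, 13, 47, 10, None, 20]
Compute height bottom-up (empty subtree = -1):
  height(10) = 1 + max(-1, -1) = 0
  height(13) = 1 + max(0, -1) = 1
  height(20) = 1 + max(-1, -1) = 0
  height(47) = 1 + max(0, -1) = 1
  height(16) = 1 + max(1, 1) = 2
  height(9) = 1 + max(-1, 2) = 3
  height(48) = 1 + max(3, -1) = 4
Height = 4


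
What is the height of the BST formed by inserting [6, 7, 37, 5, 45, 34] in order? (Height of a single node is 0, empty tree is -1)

Insertion order: [6, 7, 37, 5, 45, 34]
Tree (level-order array): [6, 5, 7, None, None, None, 37, 34, 45]
Compute height bottom-up (empty subtree = -1):
  height(5) = 1 + max(-1, -1) = 0
  height(34) = 1 + max(-1, -1) = 0
  height(45) = 1 + max(-1, -1) = 0
  height(37) = 1 + max(0, 0) = 1
  height(7) = 1 + max(-1, 1) = 2
  height(6) = 1 + max(0, 2) = 3
Height = 3
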